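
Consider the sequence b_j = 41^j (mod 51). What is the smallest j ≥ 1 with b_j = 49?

2

We have b_0 = 1, b_1 = 41, b_2 = 49, b_3 = 20, b_4 = 4, b_5 = 11, b_6 = 43, b_7 = 29, b_8 = 16, b_9 = 44, b_{10} = 19, b_{11} = 14, b_{12} = 13, b_{13} = 23, b_{14} = 25, b_{15} = 5, b_{16} = 1.
Since b_{16} = b_0 = 1, the sequence is periodic with period 16.
The value 49 first appears (with j ≥ 1) at b_2.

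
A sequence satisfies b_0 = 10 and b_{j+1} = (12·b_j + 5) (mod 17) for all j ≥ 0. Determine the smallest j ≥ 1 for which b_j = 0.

5

b_0 = 10, b_1 = 6, b_2 = 9, b_3 = 11, b_4 = 1, b_5 = 0, b_6 = 5, b_7 = 14, b_8 = 3, b_9 = 7, b_{10} = 4, b_{11} = 2, b_{12} = 12, b_{13} = 13, b_{14} = 8, b_{15} = 16, b_{16} = 10.
Since b_{16} = b_0 = 10, the sequence is periodic with period 16.
The value 0 first appears (with j ≥ 1) at b_5.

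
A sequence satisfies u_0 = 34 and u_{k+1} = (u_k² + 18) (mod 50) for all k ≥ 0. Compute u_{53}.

Listing terms: u_0 = 34,  u_1 = 24,  u_2 = 44,  u_3 = 4,  u_4 = 34.
Since u_4 = u_0 = 34, the sequence is periodic with period 4.
So u_{53} = u_{0 + ((53-0) mod 4)} = u_1 = 24.

24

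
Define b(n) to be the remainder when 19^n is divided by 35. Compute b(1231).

Listing terms: b(1) = 19, b(2) = 11, b(3) = 34, b(4) = 16, b(5) = 24, b(6) = 1, b(7) = 19.
The sequence repeats with period 6.
(1231 - 1) mod 6 = 0, so b(1231) = b(1) = 19.

19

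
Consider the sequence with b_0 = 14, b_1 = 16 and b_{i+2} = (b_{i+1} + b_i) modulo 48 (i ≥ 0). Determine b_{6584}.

38

Listing terms: b_0 = 14, b_1 = 16, b_2 = 30, b_3 = 46, b_4 = 28, b_5 = 26, b_6 = 6, b_7 = 32, b_8 = 38, b_9 = 22, b_{10} = 12, b_{11} = 34, b_{12} = 46, b_{13} = 32, b_{14} = 30, b_{15} = 14, b_{16} = 44, b_{17} = 10, b_{18} = 6, b_{19} = 16, b_{20} = 22, b_{21} = 38, b_{22} = 12, b_{23} = 2, b_{24} = 14, b_{25} = 16.
The sequence repeats with period 24.
So b_{6584} = b_{0 + ((6584-0) mod 24)} = b_8 = 38.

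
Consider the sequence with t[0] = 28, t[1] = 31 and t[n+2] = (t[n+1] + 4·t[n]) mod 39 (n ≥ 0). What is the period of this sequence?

We have t[0] = 28; t[1] = 31; t[2] = 26; t[3] = 33; t[4] = 20; t[5] = 35; t[6] = 37; t[7] = 21; t[8] = 13; t[9] = 19; t[10] = 32; t[11] = 30; t[12] = 2; t[13] = 5; t[14] = 13; t[15] = 33; t[16] = 7; t[17] = 22; t[18] = 11; t[19] = 21; t[20] = 26; t[21] = 32; t[22] = 19; t[23] = 30; t[24] = 28; t[25] = 31.
Since (t[24], t[25]) = (t[0], t[1]) = (28, 31) (two consecutive terms determine the rest), the sequence is periodic with period 24.

24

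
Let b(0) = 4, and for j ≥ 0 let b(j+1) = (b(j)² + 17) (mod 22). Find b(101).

11

Computing terms: b(0) = 4; b(1) = 11; b(2) = 6; b(3) = 9; b(4) = 10; b(5) = 7; b(6) = 0; b(7) = 17; b(8) = 20; b(9) = 21; b(10) = 18; b(11) = 11.
Since b(11) = b(1) = 11, the sequence is eventually periodic: after a pre-period of length 1 it cycles with period 10.
For j ≥ 1, b(j) depends only on (j - 1) mod 10. (101 - 1) mod 10 = 0, so b(101) = b(1) = 11.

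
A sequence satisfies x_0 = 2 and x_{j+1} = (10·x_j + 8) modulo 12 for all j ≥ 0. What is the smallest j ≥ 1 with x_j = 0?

2

We have x_0 = 2; x_1 = 4; x_2 = 0; x_3 = 8; x_4 = 4.
Since x_4 = x_1 = 4, the sequence is eventually periodic: after a pre-period of length 1 it cycles with period 3.
The value 0 first appears (with j ≥ 1) at x_2.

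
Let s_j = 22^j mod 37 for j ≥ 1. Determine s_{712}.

We have s_1 = 22,  s_2 = 3,  s_3 = 29,  s_4 = 9,  s_5 = 13,  s_6 = 27,  s_7 = 2,  s_8 = 7,  s_9 = 6,  s_{10} = 21,  s_{11} = 18,  s_{12} = 26,  s_{13} = 17,  s_{14} = 4,  s_{15} = 14,  s_{16} = 12,  s_{17} = 5,  s_{18} = 36,  s_{19} = 15,  s_{20} = 34,  s_{21} = 8,  s_{22} = 28,  s_{23} = 24,  s_{24} = 10,  s_{25} = 35,  s_{26} = 30,  s_{27} = 31,  s_{28} = 16,  s_{29} = 19,  s_{30} = 11,  s_{31} = 20,  s_{32} = 33,  s_{33} = 23,  s_{34} = 25,  s_{35} = 32,  s_{36} = 1,  s_{37} = 22.
The sequence repeats with period 36.
So s_{712} = s_{1 + ((712-1) mod 36)} = s_{28} = 16.

16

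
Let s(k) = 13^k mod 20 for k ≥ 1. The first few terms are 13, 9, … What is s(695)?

Listing terms: s(1) = 13, s(2) = 9, s(3) = 17, s(4) = 1, s(5) = 13.
The sequence repeats with period 4.
(695 - 1) mod 4 = 2, so s(695) = s(3) = 17.

17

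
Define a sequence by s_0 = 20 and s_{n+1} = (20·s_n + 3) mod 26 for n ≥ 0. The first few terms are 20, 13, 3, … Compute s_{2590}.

Listing terms: s_0 = 20; s_1 = 13; s_2 = 3; s_3 = 11; s_4 = 15; s_5 = 17; s_6 = 5; s_7 = 25; s_8 = 9; s_9 = 1; s_{10} = 23; s_{11} = 21; s_{12} = 7; s_{13} = 13.
Since s_{13} = s_1 = 13, the sequence is eventually periodic: after a pre-period of length 1 it cycles with period 12.
For n ≥ 1, s_n depends only on (n - 1) mod 12. (2590 - 1) mod 12 = 9, so s_{2590} = s_{10} = 23.

23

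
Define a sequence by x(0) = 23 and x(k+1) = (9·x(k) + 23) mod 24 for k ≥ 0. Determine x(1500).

11

x(0) = 23, x(1) = 14, x(2) = 5, x(3) = 20, x(4) = 11, x(5) = 2, x(6) = 17, x(7) = 8, x(8) = 23.
Since x(8) = x(0) = 23, the sequence is periodic with period 8.
(1500 - 0) mod 8 = 4, so x(1500) = x(4) = 11.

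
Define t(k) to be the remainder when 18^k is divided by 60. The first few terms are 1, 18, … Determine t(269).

48

t(0) = 1,  t(1) = 18,  t(2) = 24,  t(3) = 12,  t(4) = 36,  t(5) = 48,  t(6) = 24.
Since t(6) = t(2) = 24, the sequence is eventually periodic: after a pre-period of length 2 it cycles with period 4.
For k ≥ 2, t(k) depends only on (k - 2) mod 4. (269 - 2) mod 4 = 3, so t(269) = t(5) = 48.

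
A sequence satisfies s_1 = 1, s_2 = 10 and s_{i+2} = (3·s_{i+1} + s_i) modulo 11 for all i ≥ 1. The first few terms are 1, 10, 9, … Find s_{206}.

Listing terms: s_1 = 1,  s_2 = 10,  s_3 = 9,  s_4 = 4,  s_5 = 10,  s_6 = 1,  s_7 = 2,  s_8 = 7,  s_9 = 1,  s_{10} = 10.
The sequence repeats with period 8.
So s_{206} = s_{1 + ((206-1) mod 8)} = s_6 = 1.

1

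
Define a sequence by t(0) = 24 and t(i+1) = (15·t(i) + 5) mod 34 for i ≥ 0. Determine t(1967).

t(0) = 24, t(1) = 25, t(2) = 6, t(3) = 27, t(4) = 2, t(5) = 1, t(6) = 20, t(7) = 33, t(8) = 24.
The sequence repeats with period 8.
So t(1967) = t(0 + ((1967-0) mod 8)) = t(7) = 33.

33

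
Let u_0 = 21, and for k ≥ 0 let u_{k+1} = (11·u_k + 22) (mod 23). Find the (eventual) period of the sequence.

u_0 = 21, u_1 = 0, u_2 = 22, u_3 = 11, u_4 = 5, u_5 = 8, u_6 = 18, u_7 = 13, u_8 = 4, u_9 = 20, u_{10} = 12, u_{11} = 16, u_{12} = 14, u_{13} = 15, u_{14} = 3, u_{15} = 9, u_{16} = 6, u_{17} = 19, u_{18} = 1, u_{19} = 10, u_{20} = 17, u_{21} = 2, u_{22} = 21.
Since u_{22} = u_0 = 21, the sequence is periodic with period 22.

22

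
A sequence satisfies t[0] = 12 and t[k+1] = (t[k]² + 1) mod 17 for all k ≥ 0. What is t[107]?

2

Computing terms: t[0] = 12,  t[1] = 9,  t[2] = 14,  t[3] = 10,  t[4] = 16,  t[5] = 2,  t[6] = 5,  t[7] = 9.
Since t[7] = t[1] = 9, the sequence is eventually periodic: after a pre-period of length 1 it cycles with period 6.
For k ≥ 1, t[k] depends only on (k - 1) mod 6. (107 - 1) mod 6 = 4, so t[107] = t[5] = 2.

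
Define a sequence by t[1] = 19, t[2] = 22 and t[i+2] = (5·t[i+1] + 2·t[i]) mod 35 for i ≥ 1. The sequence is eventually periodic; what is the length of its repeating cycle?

We have t[1] = 19, t[2] = 22, t[3] = 8, t[4] = 14, t[5] = 16, t[6] = 3, t[7] = 12, t[8] = 31, t[9] = 4, t[10] = 12, t[11] = 33, t[12] = 14, t[13] = 31, t[14] = 8, t[15] = 32, t[16] = 1, t[17] = 34, t[18] = 32, t[19] = 18, t[20] = 14, t[21] = 1, t[22] = 33, t[23] = 27, t[24] = 26, t[25] = 9, t[26] = 27, t[27] = 13, t[28] = 14, t[29] = 26, t[30] = 18, t[31] = 2, t[32] = 11, t[33] = 24, t[34] = 2, t[35] = 23, t[36] = 14, t[37] = 11, t[38] = 13, t[39] = 17, t[40] = 6, t[41] = 29, t[42] = 17, t[43] = 3, t[44] = 14, t[45] = 6, t[46] = 23, t[47] = 22, t[48] = 16, t[49] = 19, t[50] = 22.
The sequence repeats with period 48.

48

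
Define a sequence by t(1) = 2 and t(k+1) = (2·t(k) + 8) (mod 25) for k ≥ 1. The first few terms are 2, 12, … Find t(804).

Listing terms: t(1) = 2, t(2) = 12, t(3) = 7, t(4) = 22, t(5) = 2.
The sequence repeats with period 4.
So t(804) = t(1 + ((804-1) mod 4)) = t(4) = 22.

22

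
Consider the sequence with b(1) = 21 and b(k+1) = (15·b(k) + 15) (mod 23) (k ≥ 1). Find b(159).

2

b(1) = 21, b(2) = 8, b(3) = 20, b(4) = 16, b(5) = 2, b(6) = 22, b(7) = 0, b(8) = 15, b(9) = 10, b(10) = 4, b(11) = 6, b(12) = 13, b(13) = 3, b(14) = 14, b(15) = 18, b(16) = 9, b(17) = 12, b(18) = 11, b(19) = 19, b(20) = 1, b(21) = 7, b(22) = 5, b(23) = 21.
The sequence repeats with period 22.
So b(159) = b(1 + ((159-1) mod 22)) = b(5) = 2.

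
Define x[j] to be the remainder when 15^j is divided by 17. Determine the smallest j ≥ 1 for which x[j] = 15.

x[0] = 1, x[1] = 15, x[2] = 4, x[3] = 9, x[4] = 16, x[5] = 2, x[6] = 13, x[7] = 8, x[8] = 1.
Since x[8] = x[0] = 1, the sequence is periodic with period 8.
The value 15 first appears (with j ≥ 1) at x[1].

1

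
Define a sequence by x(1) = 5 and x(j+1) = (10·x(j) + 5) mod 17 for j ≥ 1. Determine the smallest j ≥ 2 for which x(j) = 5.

Computing terms: x(1) = 5,  x(2) = 4,  x(3) = 11,  x(4) = 13,  x(5) = 16,  x(6) = 12,  x(7) = 6,  x(8) = 14,  x(9) = 9,  x(10) = 10,  x(11) = 3,  x(12) = 1,  x(13) = 15,  x(14) = 2,  x(15) = 8,  x(16) = 0,  x(17) = 5.
The sequence repeats with period 16.
The value 5 next appears (with j ≥ 2) at x(17).

17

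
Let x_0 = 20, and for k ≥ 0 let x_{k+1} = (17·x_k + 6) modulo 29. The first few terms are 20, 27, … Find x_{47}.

23

x_0 = 20, x_1 = 27, x_2 = 1, x_3 = 23, x_4 = 20.
Since x_4 = x_0 = 20, the sequence is periodic with period 4.
(47 - 0) mod 4 = 3, so x_{47} = x_3 = 23.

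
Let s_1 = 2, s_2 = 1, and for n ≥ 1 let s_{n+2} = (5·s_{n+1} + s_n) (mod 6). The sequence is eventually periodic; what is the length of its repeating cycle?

24

s_1 = 2,  s_2 = 1,  s_3 = 1,  s_4 = 0,  s_5 = 1,  s_6 = 5,  s_7 = 2,  s_8 = 3,  s_9 = 5,  s_{10} = 4,  s_{11} = 1,  s_{12} = 3,  s_{13} = 4,  s_{14} = 5,  s_{15} = 5,  s_{16} = 0,  s_{17} = 5,  s_{18} = 1,  s_{19} = 4,  s_{20} = 3,  s_{21} = 1,  s_{22} = 2,  s_{23} = 5,  s_{24} = 3,  s_{25} = 2,  s_{26} = 1.
The sequence repeats with period 24.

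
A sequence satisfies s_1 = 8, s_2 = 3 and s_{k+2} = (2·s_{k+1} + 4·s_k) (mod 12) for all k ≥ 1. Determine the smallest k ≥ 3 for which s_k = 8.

s_1 = 8,  s_2 = 3,  s_3 = 2,  s_4 = 4,  s_5 = 4,  s_6 = 0,  s_7 = 4,  s_8 = 8,  s_9 = 8,  s_{10} = 0,  s_{11} = 8,  s_{12} = 4,  s_{13} = 4.
Since (s_{12}, s_{13}) = (s_4, s_5) = (4, 4) (two consecutive terms determine the rest), the sequence is eventually periodic: after a pre-period of length 3 it cycles with period 8.
The value 8 first appears (with k ≥ 3) at s_8.

8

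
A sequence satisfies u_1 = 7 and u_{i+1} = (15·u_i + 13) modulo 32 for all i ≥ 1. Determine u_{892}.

u_1 = 7; u_2 = 22; u_3 = 23; u_4 = 6; u_5 = 7.
Since u_5 = u_1 = 7, the sequence is periodic with period 4.
(892 - 1) mod 4 = 3, so u_{892} = u_4 = 6.

6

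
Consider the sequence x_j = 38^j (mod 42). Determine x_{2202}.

22

x_0 = 1, x_1 = 38, x_2 = 16, x_3 = 20, x_4 = 4, x_5 = 26, x_6 = 22, x_7 = 38.
Since x_7 = x_1 = 38, the sequence is eventually periodic: after a pre-period of length 1 it cycles with period 6.
For j ≥ 1, x_j depends only on (j - 1) mod 6. (2202 - 1) mod 6 = 5, so x_{2202} = x_6 = 22.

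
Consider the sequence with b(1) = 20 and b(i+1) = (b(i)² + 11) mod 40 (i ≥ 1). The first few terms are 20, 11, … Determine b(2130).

27

Listing terms: b(1) = 20,  b(2) = 11,  b(3) = 12,  b(4) = 35,  b(5) = 36,  b(6) = 27,  b(7) = 20.
The sequence repeats with period 6.
(2130 - 1) mod 6 = 5, so b(2130) = b(6) = 27.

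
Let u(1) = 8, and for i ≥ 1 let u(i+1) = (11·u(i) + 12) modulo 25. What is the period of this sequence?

Computing terms: u(1) = 8; u(2) = 0; u(3) = 12; u(4) = 19; u(5) = 21; u(6) = 18; u(7) = 10; u(8) = 22; u(9) = 4; u(10) = 6; u(11) = 3; u(12) = 20; u(13) = 7; u(14) = 14; u(15) = 16; u(16) = 13; u(17) = 5; u(18) = 17; u(19) = 24; u(20) = 1; u(21) = 23; u(22) = 15; u(23) = 2; u(24) = 9; u(25) = 11; u(26) = 8.
The sequence repeats with period 25.

25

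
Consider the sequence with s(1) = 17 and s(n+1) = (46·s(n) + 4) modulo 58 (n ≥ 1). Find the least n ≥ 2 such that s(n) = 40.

4

s(1) = 17,  s(2) = 32,  s(3) = 26,  s(4) = 40,  s(5) = 46,  s(6) = 32.
Since s(6) = s(2) = 32, the sequence is eventually periodic: after a pre-period of length 1 it cycles with period 4.
The value 40 first appears (with n ≥ 2) at s(4).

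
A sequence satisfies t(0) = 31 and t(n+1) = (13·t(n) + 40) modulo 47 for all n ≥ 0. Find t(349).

Listing terms: t(0) = 31; t(1) = 20; t(2) = 18; t(3) = 39; t(4) = 30; t(5) = 7; t(6) = 37; t(7) = 4; t(8) = 45; t(9) = 14; t(10) = 34; t(11) = 12; t(12) = 8; t(13) = 3; t(14) = 32; t(15) = 33; t(16) = 46; t(17) = 27; t(18) = 15; t(19) = 0; t(20) = 40; t(21) = 43; t(22) = 35; t(23) = 25; t(24) = 36; t(25) = 38; t(26) = 17; t(27) = 26; t(28) = 2; t(29) = 19; t(30) = 5; t(31) = 11; t(32) = 42; t(33) = 22; t(34) = 44; t(35) = 1; t(36) = 6; t(37) = 24; t(38) = 23; t(39) = 10; t(40) = 29; t(41) = 41; t(42) = 9; t(43) = 16; t(44) = 13; t(45) = 21; t(46) = 31.
Since t(46) = t(0) = 31, the sequence is periodic with period 46.
So t(349) = t(0 + ((349-0) mod 46)) = t(27) = 26.

26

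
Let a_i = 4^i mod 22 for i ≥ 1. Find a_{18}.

a_1 = 4, a_2 = 16, a_3 = 20, a_4 = 14, a_5 = 12, a_6 = 4.
Since a_6 = a_1 = 4, the sequence is periodic with period 5.
(18 - 1) mod 5 = 2, so a_{18} = a_3 = 20.

20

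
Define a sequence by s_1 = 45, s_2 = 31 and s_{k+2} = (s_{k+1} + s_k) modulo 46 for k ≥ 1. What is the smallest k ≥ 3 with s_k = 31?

Listing terms: s_1 = 45; s_2 = 31; s_3 = 30; s_4 = 15; s_5 = 45; s_6 = 14; s_7 = 13; s_8 = 27; s_9 = 40; s_{10} = 21; s_{11} = 15; s_{12} = 36; s_{13} = 5; s_{14} = 41; s_{15} = 0; s_{16} = 41; s_{17} = 41; s_{18} = 36; s_{19} = 31; s_{20} = 21; s_{21} = 6; s_{22} = 27; s_{23} = 33; s_{24} = 14; s_{25} = 1; s_{26} = 15; s_{27} = 16; s_{28} = 31; s_{29} = 1; s_{30} = 32; s_{31} = 33; s_{32} = 19; s_{33} = 6; s_{34} = 25; s_{35} = 31; s_{36} = 10; s_{37} = 41; s_{38} = 5; s_{39} = 0; s_{40} = 5; s_{41} = 5; s_{42} = 10; s_{43} = 15; s_{44} = 25; s_{45} = 40; s_{46} = 19; s_{47} = 13; s_{48} = 32; s_{49} = 45; s_{50} = 31.
Since (s_{49}, s_{50}) = (s_1, s_2) = (45, 31) (two consecutive terms determine the rest), the sequence is periodic with period 48.
The value 31 first appears (with k ≥ 3) at s_{19}.

19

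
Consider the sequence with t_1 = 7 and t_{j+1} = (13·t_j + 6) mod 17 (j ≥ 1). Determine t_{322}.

We have t_1 = 7; t_2 = 12; t_3 = 9; t_4 = 4; t_5 = 7.
Since t_5 = t_1 = 7, the sequence is periodic with period 4.
(322 - 1) mod 4 = 1, so t_{322} = t_2 = 12.

12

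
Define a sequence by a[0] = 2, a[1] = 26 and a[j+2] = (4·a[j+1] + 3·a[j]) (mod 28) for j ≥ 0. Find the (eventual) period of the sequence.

21

Listing terms: a[0] = 2; a[1] = 26; a[2] = 26; a[3] = 14; a[4] = 22; a[5] = 18; a[6] = 26; a[7] = 18; a[8] = 10; a[9] = 10; a[10] = 14; a[11] = 2; a[12] = 22; a[13] = 10; a[14] = 22; a[15] = 6; a[16] = 6; a[17] = 14; a[18] = 18; a[19] = 2; a[20] = 6; a[21] = 2; a[22] = 26.
Since (a[21], a[22]) = (a[0], a[1]) = (2, 26) (two consecutive terms determine the rest), the sequence is periodic with period 21.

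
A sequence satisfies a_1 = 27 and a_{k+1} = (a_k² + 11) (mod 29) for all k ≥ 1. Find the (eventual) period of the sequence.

3

a_1 = 27,  a_2 = 15,  a_3 = 4,  a_4 = 27.
Since a_4 = a_1 = 27, the sequence is periodic with period 3.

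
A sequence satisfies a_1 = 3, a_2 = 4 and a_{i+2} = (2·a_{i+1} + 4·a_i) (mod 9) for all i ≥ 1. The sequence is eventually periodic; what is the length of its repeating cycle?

Listing terms: a_1 = 3, a_2 = 4, a_3 = 2, a_4 = 2, a_5 = 3, a_6 = 5, a_7 = 4, a_8 = 1, a_9 = 0, a_{10} = 4, a_{11} = 8, a_{12} = 5, a_{13} = 6, a_{14} = 5, a_{15} = 7, a_{16} = 7, a_{17} = 6, a_{18} = 4, a_{19} = 5, a_{20} = 8, a_{21} = 0, a_{22} = 5, a_{23} = 1, a_{24} = 4, a_{25} = 3, a_{26} = 4.
Since (a_{25}, a_{26}) = (a_1, a_2) = (3, 4) (two consecutive terms determine the rest), the sequence is periodic with period 24.

24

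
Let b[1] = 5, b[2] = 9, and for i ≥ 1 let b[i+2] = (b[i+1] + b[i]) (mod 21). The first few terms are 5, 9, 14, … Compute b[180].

2

b[1] = 5; b[2] = 9; b[3] = 14; b[4] = 2; b[5] = 16; b[6] = 18; b[7] = 13; b[8] = 10; b[9] = 2; b[10] = 12; b[11] = 14; b[12] = 5; b[13] = 19; b[14] = 3; b[15] = 1; b[16] = 4; b[17] = 5; b[18] = 9.
Since (b[17], b[18]) = (b[1], b[2]) = (5, 9) (two consecutive terms determine the rest), the sequence is periodic with period 16.
(180 - 1) mod 16 = 3, so b[180] = b[4] = 2.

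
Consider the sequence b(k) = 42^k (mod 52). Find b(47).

48

Computing terms: b(1) = 42; b(2) = 48; b(3) = 40; b(4) = 16; b(5) = 48.
Since b(5) = b(2) = 48, the sequence is eventually periodic: after a pre-period of length 1 it cycles with period 3.
For k ≥ 2, b(k) depends only on (k - 2) mod 3. (47 - 2) mod 3 = 0, so b(47) = b(2) = 48.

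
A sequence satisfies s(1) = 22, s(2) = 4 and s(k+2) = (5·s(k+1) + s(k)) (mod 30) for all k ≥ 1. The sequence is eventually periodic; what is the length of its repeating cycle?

We have s(1) = 22,  s(2) = 4,  s(3) = 12,  s(4) = 4,  s(5) = 2,  s(6) = 14,  s(7) = 12,  s(8) = 14,  s(9) = 22,  s(10) = 4.
Since (s(9), s(10)) = (s(1), s(2)) = (22, 4) (two consecutive terms determine the rest), the sequence is periodic with period 8.

8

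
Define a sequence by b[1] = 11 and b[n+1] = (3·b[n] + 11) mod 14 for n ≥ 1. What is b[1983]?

We have b[1] = 11; b[2] = 2; b[3] = 3; b[4] = 6; b[5] = 1; b[6] = 0; b[7] = 11.
The sequence repeats with period 6.
(1983 - 1) mod 6 = 2, so b[1983] = b[3] = 3.

3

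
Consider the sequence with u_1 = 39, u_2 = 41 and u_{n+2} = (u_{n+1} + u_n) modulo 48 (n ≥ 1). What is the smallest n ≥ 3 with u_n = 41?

26

Listing terms: u_1 = 39, u_2 = 41, u_3 = 32, u_4 = 25, u_5 = 9, u_6 = 34, u_7 = 43, u_8 = 29, u_9 = 24, u_{10} = 5, u_{11} = 29, u_{12} = 34, u_{13} = 15, u_{14} = 1, u_{15} = 16, u_{16} = 17, u_{17} = 33, u_{18} = 2, u_{19} = 35, u_{20} = 37, u_{21} = 24, u_{22} = 13, u_{23} = 37, u_{24} = 2, u_{25} = 39, u_{26} = 41.
Since (u_{25}, u_{26}) = (u_1, u_2) = (39, 41) (two consecutive terms determine the rest), the sequence is periodic with period 24.
The value 41 next appears (with n ≥ 3) at u_{26}.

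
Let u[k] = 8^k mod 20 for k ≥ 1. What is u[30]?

Listing terms: u[1] = 8, u[2] = 4, u[3] = 12, u[4] = 16, u[5] = 8.
Since u[5] = u[1] = 8, the sequence is periodic with period 4.
So u[30] = u[1 + ((30-1) mod 4)] = u[2] = 4.

4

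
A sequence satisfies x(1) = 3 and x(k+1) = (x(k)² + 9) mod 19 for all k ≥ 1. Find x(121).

Listing terms: x(1) = 3, x(2) = 18, x(3) = 10, x(4) = 14, x(5) = 15, x(6) = 6, x(7) = 7, x(8) = 1, x(9) = 10.
Since x(9) = x(3) = 10, the sequence is eventually periodic: after a pre-period of length 2 it cycles with period 6.
For k ≥ 3, x(k) depends only on (k - 3) mod 6. (121 - 3) mod 6 = 4, so x(121) = x(7) = 7.

7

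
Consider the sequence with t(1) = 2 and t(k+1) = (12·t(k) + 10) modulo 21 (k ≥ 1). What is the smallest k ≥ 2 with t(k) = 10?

Computing terms: t(1) = 2, t(2) = 13, t(3) = 19, t(4) = 7, t(5) = 10, t(6) = 4, t(7) = 16, t(8) = 13.
Since t(8) = t(2) = 13, the sequence is eventually periodic: after a pre-period of length 1 it cycles with period 6.
The value 10 first appears (with k ≥ 2) at t(5).

5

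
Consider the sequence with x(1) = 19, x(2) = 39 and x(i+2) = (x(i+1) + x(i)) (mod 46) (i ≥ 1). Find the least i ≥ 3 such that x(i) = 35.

We have x(1) = 19; x(2) = 39; x(3) = 12; x(4) = 5; x(5) = 17; x(6) = 22; x(7) = 39; x(8) = 15; x(9) = 8; x(10) = 23; x(11) = 31; x(12) = 8; x(13) = 39; x(14) = 1; x(15) = 40; x(16) = 41; x(17) = 35; x(18) = 30; x(19) = 19; x(20) = 3; x(21) = 22; x(22) = 25; x(23) = 1; x(24) = 26; x(25) = 27; x(26) = 7; x(27) = 34; x(28) = 41; x(29) = 29; x(30) = 24; x(31) = 7; x(32) = 31; x(33) = 38; x(34) = 23; x(35) = 15; x(36) = 38; x(37) = 7; x(38) = 45; x(39) = 6; x(40) = 5; x(41) = 11; x(42) = 16; x(43) = 27; x(44) = 43; x(45) = 24; x(46) = 21; x(47) = 45; x(48) = 20; x(49) = 19; x(50) = 39.
The sequence repeats with period 48.
The value 35 first appears (with i ≥ 3) at x(17).

17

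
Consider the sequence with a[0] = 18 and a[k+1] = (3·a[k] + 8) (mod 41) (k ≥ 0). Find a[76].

a[0] = 18; a[1] = 21; a[2] = 30; a[3] = 16; a[4] = 15; a[5] = 12; a[6] = 3; a[7] = 17; a[8] = 18.
Since a[8] = a[0] = 18, the sequence is periodic with period 8.
(76 - 0) mod 8 = 4, so a[76] = a[4] = 15.

15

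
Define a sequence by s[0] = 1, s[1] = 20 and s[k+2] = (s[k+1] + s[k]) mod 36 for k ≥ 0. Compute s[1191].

s[0] = 1,  s[1] = 20,  s[2] = 21,  s[3] = 5,  s[4] = 26,  s[5] = 31,  s[6] = 21,  s[7] = 16,  s[8] = 1,  s[9] = 17,  s[10] = 18,  s[11] = 35,  s[12] = 17,  s[13] = 16,  s[14] = 33,  s[15] = 13,  s[16] = 10,  s[17] = 23,  s[18] = 33,  s[19] = 20,  s[20] = 17,  s[21] = 1,  s[22] = 18,  s[23] = 19,  s[24] = 1,  s[25] = 20.
Since (s[24], s[25]) = (s[0], s[1]) = (1, 20) (two consecutive terms determine the rest), the sequence is periodic with period 24.
(1191 - 0) mod 24 = 15, so s[1191] = s[15] = 13.

13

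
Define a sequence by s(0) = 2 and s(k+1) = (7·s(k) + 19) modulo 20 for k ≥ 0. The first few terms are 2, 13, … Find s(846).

10

s(0) = 2, s(1) = 13, s(2) = 10, s(3) = 9, s(4) = 2.
Since s(4) = s(0) = 2, the sequence is periodic with period 4.
So s(846) = s(0 + ((846-0) mod 4)) = s(2) = 10.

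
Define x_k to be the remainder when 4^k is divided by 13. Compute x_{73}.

4

Computing terms: x_1 = 4, x_2 = 3, x_3 = 12, x_4 = 9, x_5 = 10, x_6 = 1, x_7 = 4.
Since x_7 = x_1 = 4, the sequence is periodic with period 6.
(73 - 1) mod 6 = 0, so x_{73} = x_1 = 4.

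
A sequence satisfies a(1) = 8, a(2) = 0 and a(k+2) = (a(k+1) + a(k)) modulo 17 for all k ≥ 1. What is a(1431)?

15

Listing terms: a(1) = 8, a(2) = 0, a(3) = 8, a(4) = 8, a(5) = 16, a(6) = 7, a(7) = 6, a(8) = 13, a(9) = 2, a(10) = 15, a(11) = 0, a(12) = 15, a(13) = 15, a(14) = 13, a(15) = 11, a(16) = 7, a(17) = 1, a(18) = 8, a(19) = 9, a(20) = 0, a(21) = 9, a(22) = 9, a(23) = 1, a(24) = 10, a(25) = 11, a(26) = 4, a(27) = 15, a(28) = 2, a(29) = 0, a(30) = 2, a(31) = 2, a(32) = 4, a(33) = 6, a(34) = 10, a(35) = 16, a(36) = 9, a(37) = 8, a(38) = 0.
The sequence repeats with period 36.
So a(1431) = a(1 + ((1431-1) mod 36)) = a(27) = 15.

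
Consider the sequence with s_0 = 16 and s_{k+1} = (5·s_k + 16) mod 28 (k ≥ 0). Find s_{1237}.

12

Listing terms: s_0 = 16; s_1 = 12; s_2 = 20; s_3 = 4; s_4 = 8; s_5 = 0; s_6 = 16.
The sequence repeats with period 6.
So s_{1237} = s_{0 + ((1237-0) mod 6)} = s_1 = 12.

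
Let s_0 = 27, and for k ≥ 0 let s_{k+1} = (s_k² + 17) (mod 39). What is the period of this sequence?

6

s_0 = 27; s_1 = 5; s_2 = 3; s_3 = 26; s_4 = 30; s_5 = 20; s_6 = 27.
The sequence repeats with period 6.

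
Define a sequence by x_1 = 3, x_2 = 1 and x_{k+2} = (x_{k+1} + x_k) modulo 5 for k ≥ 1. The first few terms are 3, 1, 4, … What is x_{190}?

We have x_1 = 3; x_2 = 1; x_3 = 4; x_4 = 0; x_5 = 4; x_6 = 4; x_7 = 3; x_8 = 2; x_9 = 0; x_{10} = 2; x_{11} = 2; x_{12} = 4; x_{13} = 1; x_{14} = 0; x_{15} = 1; x_{16} = 1; x_{17} = 2; x_{18} = 3; x_{19} = 0; x_{20} = 3; x_{21} = 3; x_{22} = 1.
Since (x_{21}, x_{22}) = (x_1, x_2) = (3, 1) (two consecutive terms determine the rest), the sequence is periodic with period 20.
So x_{190} = x_{1 + ((190-1) mod 20)} = x_{10} = 2.

2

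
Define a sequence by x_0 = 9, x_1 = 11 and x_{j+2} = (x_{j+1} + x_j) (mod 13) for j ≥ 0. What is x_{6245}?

x_0 = 9; x_1 = 11; x_2 = 7; x_3 = 5; x_4 = 12; x_5 = 4; x_6 = 3; x_7 = 7; x_8 = 10; x_9 = 4; x_{10} = 1; x_{11} = 5; x_{12} = 6; x_{13} = 11; x_{14} = 4; x_{15} = 2; x_{16} = 6; x_{17} = 8; x_{18} = 1; x_{19} = 9; x_{20} = 10; x_{21} = 6; x_{22} = 3; x_{23} = 9; x_{24} = 12; x_{25} = 8; x_{26} = 7; x_{27} = 2; x_{28} = 9; x_{29} = 11.
Since (x_{28}, x_{29}) = (x_0, x_1) = (9, 11) (two consecutive terms determine the rest), the sequence is periodic with period 28.
So x_{6245} = x_{0 + ((6245-0) mod 28)} = x_1 = 11.

11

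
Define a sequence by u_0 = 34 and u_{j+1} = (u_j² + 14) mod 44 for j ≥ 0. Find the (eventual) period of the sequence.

Listing terms: u_0 = 34; u_1 = 26; u_2 = 30; u_3 = 34.
Since u_3 = u_0 = 34, the sequence is periodic with period 3.

3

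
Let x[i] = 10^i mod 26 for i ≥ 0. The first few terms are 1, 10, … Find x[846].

Computing terms: x[0] = 1; x[1] = 10; x[2] = 22; x[3] = 12; x[4] = 16; x[5] = 4; x[6] = 14; x[7] = 10.
Since x[7] = x[1] = 10, the sequence is eventually periodic: after a pre-period of length 1 it cycles with period 6.
For i ≥ 1, x[i] depends only on (i - 1) mod 6. (846 - 1) mod 6 = 5, so x[846] = x[6] = 14.

14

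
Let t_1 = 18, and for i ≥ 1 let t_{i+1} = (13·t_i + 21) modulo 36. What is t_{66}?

We have t_1 = 18; t_2 = 3; t_3 = 24; t_4 = 9; t_5 = 30; t_6 = 15; t_7 = 0; t_8 = 21; t_9 = 6; t_{10} = 27; t_{11} = 12; t_{12} = 33; t_{13} = 18.
The sequence repeats with period 12.
(66 - 1) mod 12 = 5, so t_{66} = t_6 = 15.

15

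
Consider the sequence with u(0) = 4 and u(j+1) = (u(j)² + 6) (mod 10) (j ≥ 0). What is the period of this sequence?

Listing terms: u(0) = 4, u(1) = 2, u(2) = 0, u(3) = 6, u(4) = 2.
Since u(4) = u(1) = 2, the sequence is eventually periodic: after a pre-period of length 1 it cycles with period 3.

3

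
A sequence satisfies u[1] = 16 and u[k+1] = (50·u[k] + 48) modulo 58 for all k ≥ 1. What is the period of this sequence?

Computing terms: u[1] = 16, u[2] = 36, u[3] = 50, u[4] = 54, u[5] = 22, u[6] = 46, u[7] = 28, u[8] = 56, u[9] = 6, u[10] = 0, u[11] = 48, u[12] = 12, u[13] = 10, u[14] = 26, u[15] = 14, u[16] = 52, u[17] = 38, u[18] = 34, u[19] = 8, u[20] = 42, u[21] = 2, u[22] = 32, u[23] = 24, u[24] = 30, u[25] = 40, u[26] = 18, u[27] = 20, u[28] = 4, u[29] = 16.
The sequence repeats with period 28.

28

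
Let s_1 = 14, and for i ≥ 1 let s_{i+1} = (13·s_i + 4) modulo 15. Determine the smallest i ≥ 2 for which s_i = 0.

s_1 = 14, s_2 = 6, s_3 = 7, s_4 = 5, s_5 = 9, s_6 = 1, s_7 = 2, s_8 = 0, s_9 = 4, s_{10} = 11, s_{11} = 12, s_{12} = 10, s_{13} = 14.
The sequence repeats with period 12.
The value 0 first appears (with i ≥ 2) at s_8.

8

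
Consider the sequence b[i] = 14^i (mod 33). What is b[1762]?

Listing terms: b[0] = 1,  b[1] = 14,  b[2] = 31,  b[3] = 5,  b[4] = 4,  b[5] = 23,  b[6] = 25,  b[7] = 20,  b[8] = 16,  b[9] = 26,  b[10] = 1.
Since b[10] = b[0] = 1, the sequence is periodic with period 10.
(1762 - 0) mod 10 = 2, so b[1762] = b[2] = 31.

31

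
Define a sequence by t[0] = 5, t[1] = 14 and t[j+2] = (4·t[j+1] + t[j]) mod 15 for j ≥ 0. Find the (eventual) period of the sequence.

40

We have t[0] = 5; t[1] = 14; t[2] = 1; t[3] = 3; t[4] = 13; t[5] = 10; t[6] = 8; t[7] = 12; t[8] = 11; t[9] = 11; t[10] = 10; t[11] = 6; t[12] = 4; t[13] = 7; t[14] = 2; t[15] = 0; t[16] = 2; t[17] = 8; t[18] = 4; t[19] = 9; t[20] = 10; t[21] = 4; t[22] = 11; t[23] = 3; t[24] = 8; t[25] = 5; t[26] = 13; t[27] = 12; t[28] = 1; t[29] = 1; t[30] = 5; t[31] = 6; t[32] = 14; t[33] = 2; t[34] = 7; t[35] = 0; t[36] = 7; t[37] = 13; t[38] = 14; t[39] = 9; t[40] = 5; t[41] = 14.
The sequence repeats with period 40.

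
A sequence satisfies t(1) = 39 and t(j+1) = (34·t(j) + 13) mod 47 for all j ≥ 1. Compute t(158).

Listing terms: t(1) = 39,  t(2) = 23,  t(3) = 43,  t(4) = 18,  t(5) = 14,  t(6) = 19,  t(7) = 1,  t(8) = 0,  t(9) = 13,  t(10) = 32,  t(11) = 20,  t(12) = 35,  t(13) = 28,  t(14) = 25,  t(15) = 17,  t(16) = 27,  t(17) = 38,  t(18) = 36,  t(19) = 15,  t(20) = 6,  t(21) = 29,  t(22) = 12,  t(23) = 45,  t(24) = 39.
The sequence repeats with period 23.
So t(158) = t(1 + ((158-1) mod 23)) = t(20) = 6.

6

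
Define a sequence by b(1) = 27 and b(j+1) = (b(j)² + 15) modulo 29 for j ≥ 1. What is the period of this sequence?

3

Listing terms: b(1) = 27,  b(2) = 19,  b(3) = 28,  b(4) = 16,  b(5) = 10,  b(6) = 28.
Since b(6) = b(3) = 28, the sequence is eventually periodic: after a pre-period of length 2 it cycles with period 3.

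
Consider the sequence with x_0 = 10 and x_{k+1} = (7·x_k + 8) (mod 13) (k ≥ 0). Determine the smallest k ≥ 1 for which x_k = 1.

We have x_0 = 10,  x_1 = 0,  x_2 = 8,  x_3 = 12,  x_4 = 1,  x_5 = 2,  x_6 = 9,  x_7 = 6,  x_8 = 11,  x_9 = 7,  x_{10} = 5,  x_{11} = 4,  x_{12} = 10.
The sequence repeats with period 12.
The value 1 first appears (with k ≥ 1) at x_4.

4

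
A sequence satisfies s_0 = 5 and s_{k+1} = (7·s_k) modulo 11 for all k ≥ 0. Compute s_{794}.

4

s_0 = 5, s_1 = 2, s_2 = 3, s_3 = 10, s_4 = 4, s_5 = 6, s_6 = 9, s_7 = 8, s_8 = 1, s_9 = 7, s_{10} = 5.
Since s_{10} = s_0 = 5, the sequence is periodic with period 10.
(794 - 0) mod 10 = 4, so s_{794} = s_4 = 4.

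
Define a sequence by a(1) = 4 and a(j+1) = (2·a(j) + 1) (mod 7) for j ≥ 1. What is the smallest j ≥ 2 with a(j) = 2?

Listing terms: a(1) = 4; a(2) = 2; a(3) = 5; a(4) = 4.
Since a(4) = a(1) = 4, the sequence is periodic with period 3.
The value 2 first appears (with j ≥ 2) at a(2).

2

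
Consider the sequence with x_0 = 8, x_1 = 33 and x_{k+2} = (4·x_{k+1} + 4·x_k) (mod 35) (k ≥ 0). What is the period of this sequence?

6

Computing terms: x_0 = 8,  x_1 = 33,  x_2 = 24,  x_3 = 18,  x_4 = 28,  x_5 = 9,  x_6 = 8,  x_7 = 33.
Since (x_6, x_7) = (x_0, x_1) = (8, 33) (two consecutive terms determine the rest), the sequence is periodic with period 6.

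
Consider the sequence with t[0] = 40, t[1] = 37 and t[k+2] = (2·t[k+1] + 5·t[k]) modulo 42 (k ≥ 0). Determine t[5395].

We have t[0] = 40, t[1] = 37, t[2] = 22, t[3] = 19, t[4] = 22, t[5] = 13, t[6] = 10, t[7] = 1, t[8] = 10, t[9] = 25, t[10] = 16, t[11] = 31, t[12] = 16, t[13] = 19, t[14] = 34, t[15] = 37, t[16] = 34, t[17] = 1, t[18] = 4, t[19] = 13, t[20] = 4, t[21] = 31, t[22] = 40, t[23] = 25, t[24] = 40, t[25] = 37.
The sequence repeats with period 24.
(5395 - 0) mod 24 = 19, so t[5395] = t[19] = 13.

13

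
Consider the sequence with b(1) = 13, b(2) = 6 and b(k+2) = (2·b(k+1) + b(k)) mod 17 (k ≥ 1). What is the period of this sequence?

We have b(1) = 13, b(2) = 6, b(3) = 8, b(4) = 5, b(5) = 1, b(6) = 7, b(7) = 15, b(8) = 3, b(9) = 4, b(10) = 11, b(11) = 9, b(12) = 12, b(13) = 16, b(14) = 10, b(15) = 2, b(16) = 14, b(17) = 13, b(18) = 6.
Since (b(17), b(18)) = (b(1), b(2)) = (13, 6) (two consecutive terms determine the rest), the sequence is periodic with period 16.

16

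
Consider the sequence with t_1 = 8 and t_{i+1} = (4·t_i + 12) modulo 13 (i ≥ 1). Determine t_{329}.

We have t_1 = 8,  t_2 = 5,  t_3 = 6,  t_4 = 10,  t_5 = 0,  t_6 = 12,  t_7 = 8.
Since t_7 = t_1 = 8, the sequence is periodic with period 6.
So t_{329} = t_{1 + ((329-1) mod 6)} = t_5 = 0.

0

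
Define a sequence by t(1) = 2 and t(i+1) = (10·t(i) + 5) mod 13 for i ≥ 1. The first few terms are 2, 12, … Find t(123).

8

t(1) = 2; t(2) = 12; t(3) = 8; t(4) = 7; t(5) = 10; t(6) = 1; t(7) = 2.
The sequence repeats with period 6.
So t(123) = t(1 + ((123-1) mod 6)) = t(3) = 8.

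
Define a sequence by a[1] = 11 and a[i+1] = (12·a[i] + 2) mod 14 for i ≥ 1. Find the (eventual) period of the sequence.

6

We have a[1] = 11,  a[2] = 8,  a[3] = 0,  a[4] = 2,  a[5] = 12,  a[6] = 6,  a[7] = 4,  a[8] = 8.
Since a[8] = a[2] = 8, the sequence is eventually periodic: after a pre-period of length 1 it cycles with period 6.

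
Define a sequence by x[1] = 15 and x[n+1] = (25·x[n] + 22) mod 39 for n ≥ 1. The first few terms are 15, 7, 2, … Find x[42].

20

We have x[1] = 15; x[2] = 7; x[3] = 2; x[4] = 33; x[5] = 28; x[6] = 20; x[7] = 15.
The sequence repeats with period 6.
(42 - 1) mod 6 = 5, so x[42] = x[6] = 20.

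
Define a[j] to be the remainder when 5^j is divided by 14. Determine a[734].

11

a[0] = 1; a[1] = 5; a[2] = 11; a[3] = 13; a[4] = 9; a[5] = 3; a[6] = 1.
Since a[6] = a[0] = 1, the sequence is periodic with period 6.
So a[734] = a[0 + ((734-0) mod 6)] = a[2] = 11.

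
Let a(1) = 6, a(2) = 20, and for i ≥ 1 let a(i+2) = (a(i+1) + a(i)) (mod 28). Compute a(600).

Listing terms: a(1) = 6,  a(2) = 20,  a(3) = 26,  a(4) = 18,  a(5) = 16,  a(6) = 6,  a(7) = 22,  a(8) = 0,  a(9) = 22,  a(10) = 22,  a(11) = 16,  a(12) = 10,  a(13) = 26,  a(14) = 8,  a(15) = 6,  a(16) = 14,  a(17) = 20,  a(18) = 6,  a(19) = 26,  a(20) = 4,  a(21) = 2,  a(22) = 6,  a(23) = 8,  a(24) = 14,  a(25) = 22,  a(26) = 8,  a(27) = 2,  a(28) = 10,  a(29) = 12,  a(30) = 22,  a(31) = 6,  a(32) = 0,  a(33) = 6,  a(34) = 6,  a(35) = 12,  a(36) = 18,  a(37) = 2,  a(38) = 20,  a(39) = 22,  a(40) = 14,  a(41) = 8,  a(42) = 22,  a(43) = 2,  a(44) = 24,  a(45) = 26,  a(46) = 22,  a(47) = 20,  a(48) = 14,  a(49) = 6,  a(50) = 20.
Since (a(49), a(50)) = (a(1), a(2)) = (6, 20) (two consecutive terms determine the rest), the sequence is periodic with period 48.
(600 - 1) mod 48 = 23, so a(600) = a(24) = 14.

14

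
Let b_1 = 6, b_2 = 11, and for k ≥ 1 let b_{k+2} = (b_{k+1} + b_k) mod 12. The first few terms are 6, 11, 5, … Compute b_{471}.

1

b_1 = 6,  b_2 = 11,  b_3 = 5,  b_4 = 4,  b_5 = 9,  b_6 = 1,  b_7 = 10,  b_8 = 11,  b_9 = 9,  b_{10} = 8,  b_{11} = 5,  b_{12} = 1,  b_{13} = 6,  b_{14} = 7,  b_{15} = 1,  b_{16} = 8,  b_{17} = 9,  b_{18} = 5,  b_{19} = 2,  b_{20} = 7,  b_{21} = 9,  b_{22} = 4,  b_{23} = 1,  b_{24} = 5,  b_{25} = 6,  b_{26} = 11.
Since (b_{25}, b_{26}) = (b_1, b_2) = (6, 11) (two consecutive terms determine the rest), the sequence is periodic with period 24.
(471 - 1) mod 24 = 14, so b_{471} = b_{15} = 1.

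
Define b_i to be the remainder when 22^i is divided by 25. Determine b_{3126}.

4

Listing terms: b_1 = 22, b_2 = 9, b_3 = 23, b_4 = 6, b_5 = 7, b_6 = 4, b_7 = 13, b_8 = 11, b_9 = 17, b_{10} = 24, b_{11} = 3, b_{12} = 16, b_{13} = 2, b_{14} = 19, b_{15} = 18, b_{16} = 21, b_{17} = 12, b_{18} = 14, b_{19} = 8, b_{20} = 1, b_{21} = 22.
The sequence repeats with period 20.
(3126 - 1) mod 20 = 5, so b_{3126} = b_6 = 4.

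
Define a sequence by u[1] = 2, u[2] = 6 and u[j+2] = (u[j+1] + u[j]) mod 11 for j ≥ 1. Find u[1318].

Computing terms: u[1] = 2; u[2] = 6; u[3] = 8; u[4] = 3; u[5] = 0; u[6] = 3; u[7] = 3; u[8] = 6; u[9] = 9; u[10] = 4; u[11] = 2; u[12] = 6.
Since (u[11], u[12]) = (u[1], u[2]) = (2, 6) (two consecutive terms determine the rest), the sequence is periodic with period 10.
So u[1318] = u[1 + ((1318-1) mod 10)] = u[8] = 6.

6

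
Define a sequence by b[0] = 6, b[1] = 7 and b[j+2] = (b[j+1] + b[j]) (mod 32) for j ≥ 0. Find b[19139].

Listing terms: b[0] = 6; b[1] = 7; b[2] = 13; b[3] = 20; b[4] = 1; b[5] = 21; b[6] = 22; b[7] = 11; b[8] = 1; b[9] = 12; b[10] = 13; b[11] = 25; b[12] = 6; b[13] = 31; b[14] = 5; b[15] = 4; b[16] = 9; b[17] = 13; b[18] = 22; b[19] = 3; b[20] = 25; b[21] = 28; b[22] = 21; b[23] = 17; b[24] = 6; b[25] = 23; b[26] = 29; b[27] = 20; b[28] = 17; b[29] = 5; b[30] = 22; b[31] = 27; b[32] = 17; b[33] = 12; b[34] = 29; b[35] = 9; b[36] = 6; b[37] = 15; b[38] = 21; b[39] = 4; b[40] = 25; b[41] = 29; b[42] = 22; b[43] = 19; b[44] = 9; b[45] = 28; b[46] = 5; b[47] = 1; b[48] = 6; b[49] = 7.
Since (b[48], b[49]) = (b[0], b[1]) = (6, 7) (two consecutive terms determine the rest), the sequence is periodic with period 48.
So b[19139] = b[0 + ((19139-0) mod 48)] = b[35] = 9.

9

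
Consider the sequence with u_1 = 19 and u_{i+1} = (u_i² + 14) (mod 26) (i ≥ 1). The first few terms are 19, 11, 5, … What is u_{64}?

13

We have u_1 = 19; u_2 = 11; u_3 = 5; u_4 = 13; u_5 = 1; u_6 = 15; u_7 = 5.
Since u_7 = u_3 = 5, the sequence is eventually periodic: after a pre-period of length 2 it cycles with period 4.
For i ≥ 3, u_i depends only on (i - 3) mod 4. (64 - 3) mod 4 = 1, so u_{64} = u_4 = 13.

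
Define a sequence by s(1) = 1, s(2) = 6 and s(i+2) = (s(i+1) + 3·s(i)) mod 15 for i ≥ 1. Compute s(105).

3

We have s(1) = 1, s(2) = 6, s(3) = 9, s(4) = 12, s(5) = 9, s(6) = 0, s(7) = 12, s(8) = 12, s(9) = 3, s(10) = 9, s(11) = 3, s(12) = 0, s(13) = 9, s(14) = 9, s(15) = 6, s(16) = 3, s(17) = 6, s(18) = 0, s(19) = 3, s(20) = 3, s(21) = 12, s(22) = 6, s(23) = 12, s(24) = 0, s(25) = 6, s(26) = 6, s(27) = 9.
Since (s(26), s(27)) = (s(2), s(3)) = (6, 9) (two consecutive terms determine the rest), the sequence is eventually periodic: after a pre-period of length 1 it cycles with period 24.
For i ≥ 2, s(i) depends only on (i - 2) mod 24. (105 - 2) mod 24 = 7, so s(105) = s(9) = 3.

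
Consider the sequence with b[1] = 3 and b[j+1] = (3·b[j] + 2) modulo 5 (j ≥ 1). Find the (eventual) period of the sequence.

4

Computing terms: b[1] = 3; b[2] = 1; b[3] = 0; b[4] = 2; b[5] = 3.
The sequence repeats with period 4.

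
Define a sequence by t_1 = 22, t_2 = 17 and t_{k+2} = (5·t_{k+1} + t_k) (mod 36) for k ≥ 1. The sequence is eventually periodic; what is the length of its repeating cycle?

24

We have t_1 = 22; t_2 = 17; t_3 = 35; t_4 = 12; t_5 = 23; t_6 = 19; t_7 = 10; t_8 = 33; t_9 = 31; t_{10} = 8; t_{11} = 35; t_{12} = 3; t_{13} = 14; t_{14} = 1; t_{15} = 19; t_{16} = 24; t_{17} = 31; t_{18} = 35; t_{19} = 26; t_{20} = 21; t_{21} = 23; t_{22} = 28; t_{23} = 19; t_{24} = 15; t_{25} = 22; t_{26} = 17.
The sequence repeats with period 24.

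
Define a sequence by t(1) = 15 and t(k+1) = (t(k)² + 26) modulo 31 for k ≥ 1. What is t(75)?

4

t(1) = 15, t(2) = 3, t(3) = 4, t(4) = 11, t(5) = 23, t(6) = 28, t(7) = 4.
Since t(7) = t(3) = 4, the sequence is eventually periodic: after a pre-period of length 2 it cycles with period 4.
For k ≥ 3, t(k) depends only on (k - 3) mod 4. (75 - 3) mod 4 = 0, so t(75) = t(3) = 4.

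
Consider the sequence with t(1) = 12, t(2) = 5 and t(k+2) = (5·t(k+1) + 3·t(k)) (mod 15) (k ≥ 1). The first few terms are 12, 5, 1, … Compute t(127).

Listing terms: t(1) = 12; t(2) = 5; t(3) = 1; t(4) = 5; t(5) = 13; t(6) = 5; t(7) = 4; t(8) = 5; t(9) = 7; t(10) = 5; t(11) = 1.
Since (t(10), t(11)) = (t(2), t(3)) = (5, 1) (two consecutive terms determine the rest), the sequence is eventually periodic: after a pre-period of length 1 it cycles with period 8.
For k ≥ 2, t(k) depends only on (k - 2) mod 8. (127 - 2) mod 8 = 5, so t(127) = t(7) = 4.

4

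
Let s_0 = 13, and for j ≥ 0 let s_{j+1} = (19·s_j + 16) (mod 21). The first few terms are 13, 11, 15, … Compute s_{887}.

12

We have s_0 = 13; s_1 = 11; s_2 = 15; s_3 = 7; s_4 = 2; s_5 = 12; s_6 = 13.
The sequence repeats with period 6.
So s_{887} = s_{0 + ((887-0) mod 6)} = s_5 = 12.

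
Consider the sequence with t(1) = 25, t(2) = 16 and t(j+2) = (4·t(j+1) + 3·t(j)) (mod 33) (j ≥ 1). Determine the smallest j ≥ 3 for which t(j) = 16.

t(1) = 25, t(2) = 16, t(3) = 7, t(4) = 10, t(5) = 28, t(6) = 10, t(7) = 25, t(8) = 31, t(9) = 1, t(10) = 31, t(11) = 28, t(12) = 7, t(13) = 13, t(14) = 7, t(15) = 1, t(16) = 25, t(17) = 4, t(18) = 25, t(19) = 13, t(20) = 28, t(21) = 19, t(22) = 28, t(23) = 4, t(24) = 1, t(25) = 16, t(26) = 1, t(27) = 19, t(28) = 13, t(29) = 10, t(30) = 13, t(31) = 16, t(32) = 4, t(33) = 31, t(34) = 4, t(35) = 10, t(36) = 19, t(37) = 7, t(38) = 19, t(39) = 31, t(40) = 16, t(41) = 25, t(42) = 16.
Since (t(41), t(42)) = (t(1), t(2)) = (25, 16) (two consecutive terms determine the rest), the sequence is periodic with period 40.
The value 16 first appears (with j ≥ 3) at t(25).

25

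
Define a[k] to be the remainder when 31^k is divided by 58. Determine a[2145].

We have a[1] = 31, a[2] = 33, a[3] = 37, a[4] = 45, a[5] = 3, a[6] = 35, a[7] = 41, a[8] = 53, a[9] = 19, a[10] = 9, a[11] = 47, a[12] = 7, a[13] = 43, a[14] = 57, a[15] = 27, a[16] = 25, a[17] = 21, a[18] = 13, a[19] = 55, a[20] = 23, a[21] = 17, a[22] = 5, a[23] = 39, a[24] = 49, a[25] = 11, a[26] = 51, a[27] = 15, a[28] = 1, a[29] = 31.
Since a[29] = a[1] = 31, the sequence is periodic with period 28.
(2145 - 1) mod 28 = 16, so a[2145] = a[17] = 21.

21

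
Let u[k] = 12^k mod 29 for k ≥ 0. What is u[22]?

Computing terms: u[0] = 1; u[1] = 12; u[2] = 28; u[3] = 17; u[4] = 1.
Since u[4] = u[0] = 1, the sequence is periodic with period 4.
So u[22] = u[0 + ((22-0) mod 4)] = u[2] = 28.

28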